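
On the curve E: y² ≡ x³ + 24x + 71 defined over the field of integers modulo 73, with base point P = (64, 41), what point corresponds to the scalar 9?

Double-and-add on 9 = (1001)₂. Start with P = (64, 41) for the leading 1-bit.
double: tangent at (64, 41): λ = (3·64² + 24)/(2·41) ≡ 48/9. 9⁻¹ ≡ 65 (mod 73), so λ ≡ 48·65 ≡ 54.
  x = λ² - 64 - 64 = 2916 - 128 ≡ 14; y = λ·(64 - 14) - 41 ≡ 31. → (14, 31)
double: tangent at (14, 31): λ = (3·14² + 24)/(2·31) ≡ 28/62. 62⁻¹ ≡ 53 (mod 73), so λ ≡ 28·53 ≡ 24.
  x = λ² - 14 - 14 = 576 - 28 ≡ 37; y = λ·(14 - 37) - 31 ≡ 1. → (37, 1)
double: tangent at (37, 1): λ = (3·37² + 24)/(2·1) ≡ 43/2. 2⁻¹ ≡ 37 (mod 73) since 2·37 = 74 ≡ 1, so λ ≡ 43·37 ≡ 58.
  x = λ² - 37 - 37 = 3364 - 74 ≡ 5; y = λ·(37 - 5) - 1 ≡ 30. → (5, 30)
add P: (5, 30) + (64, 41). λ = (41 - 30)/(64 - 5) ≡ 11/59 mod 73. 59⁻¹ ≡ 26 (mod 73), so λ ≡ 67.
  x = λ² - 5 - 64 = 4489 - 69 ≡ 40; y = λ·(5 - 40) - 30 ≡ 34. → (40, 34)

(40, 34)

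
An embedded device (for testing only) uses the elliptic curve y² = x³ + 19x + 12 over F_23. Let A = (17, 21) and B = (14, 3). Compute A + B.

(17, 21) + (14, 3). λ = (3 - 21)/(14 - 17) ≡ 5/20 mod 23. 20⁻¹ ≡ 15 (mod 23) since 20·15 = 300 ≡ 1, so λ ≡ 6.
  x = λ² - 17 - 14 = 36 - 31 ≡ 5; y = λ·(17 - 5) - 21 ≡ 5. → (5, 5)

(5, 5)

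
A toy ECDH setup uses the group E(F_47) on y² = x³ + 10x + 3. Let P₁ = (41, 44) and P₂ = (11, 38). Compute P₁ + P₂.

(27, 34)

(41, 44) + (11, 38). λ = (38 - 44)/(11 - 41) ≡ 41/17 mod 47. 17⁻¹ ≡ 36 (mod 47) since 17·36 = 612 ≡ 1, so λ ≡ 19.
  x = λ² - 41 - 11 = 361 - 52 ≡ 27; y = λ·(41 - 27) - 44 ≡ 34. → (27, 34)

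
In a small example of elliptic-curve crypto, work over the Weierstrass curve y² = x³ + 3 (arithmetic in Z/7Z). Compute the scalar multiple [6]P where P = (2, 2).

Repeated addition: build up to 6P.
2P: tangent at (2, 2): λ = (3·2² + 0)/(2·2) ≡ 5/4. 4⁻¹ ≡ 2 (mod 7), so λ ≡ 5·2 ≡ 3.
  x = λ² - 2 - 2 = 9 - 4 ≡ 5; y = λ·(2 - 5) - 2 ≡ 3. → (5, 3)
3P: (5, 3) + (2, 2). λ = (2 - 3)/(2 - 5) ≡ 6/4 mod 7. 4⁻¹ ≡ 2 (mod 7) since 4·2 = 8 ≡ 1, so λ ≡ 5.
  x = λ² - 5 - 2 = 25 - 7 ≡ 4; y = λ·(5 - 4) - 3 ≡ 2. → (4, 2)
4P: (4, 2) + (2, 2). λ = (2 - 2)/(2 - 4) ≡ 0/5 mod 7. 5⁻¹ ≡ 3 (mod 7), so λ ≡ 0.
  x = λ² - 4 - 2 = 0 - 6 ≡ 1; y = λ·(4 - 1) - 2 ≡ 5. → (1, 5)
5P: (1, 5) + (2, 2). λ = (2 - 5)/(2 - 1) ≡ 4/1 mod 7. 1⁻¹ ≡ 1 (mod 7), so λ ≡ 4.
  x = λ² - 1 - 2 = 16 - 3 ≡ 6; y = λ·(1 - 6) - 5 ≡ 3. → (6, 3)
6P: (6, 3) + (2, 2). λ = (2 - 3)/(2 - 6) ≡ 6/3 mod 7. 3⁻¹ ≡ 5 (mod 7) since 3·5 = 15 ≡ 1, so λ ≡ 2.
  x = λ² - 6 - 2 = 4 - 8 ≡ 3; y = λ·(6 - 3) - 3 ≡ 3. → (3, 3)

(3, 3)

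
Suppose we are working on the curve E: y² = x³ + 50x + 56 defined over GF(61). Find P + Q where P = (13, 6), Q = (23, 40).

(13, 6) + (23, 40). λ = (40 - 6)/(23 - 13) ≡ 34/10 mod 61. 10⁻¹ ≡ 55 (mod 61), so λ ≡ 40.
  x = λ² - 13 - 23 = 1600 - 36 ≡ 39; y = λ·(13 - 39) - 6 ≡ 52. → (39, 52)

(39, 52)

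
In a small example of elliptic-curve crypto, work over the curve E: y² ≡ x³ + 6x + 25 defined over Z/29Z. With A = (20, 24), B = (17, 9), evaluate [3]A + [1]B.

(25, 13)

First 3A:
Repeated addition: build up to 3A.
2A: tangent at (20, 24): λ = (3·20² + 6)/(2·24) ≡ 17/19. 19⁻¹ ≡ 26 (mod 29), so λ ≡ 17·26 ≡ 7.
  x = λ² - 20 - 20 = 49 - 40 ≡ 9; y = λ·(20 - 9) - 24 ≡ 24. → (9, 24)
3A: (9, 24) + (20, 24). λ = (24 - 24)/(20 - 9) ≡ 0/11 mod 29. 11⁻¹ ≡ 8 (mod 29), so λ ≡ 0.
  x = λ² - 9 - 20 = 0 - 29 ≡ 0; y = λ·(9 - 0) - 24 ≡ 5. → (0, 5)
3A = (0, 5).
Finally 3A + B:
(0, 5) + (17, 9). λ = (9 - 5)/(17 - 0) ≡ 4/17 mod 29. 17⁻¹ ≡ 12 (mod 29), so λ ≡ 19.
  x = λ² - 0 - 17 = 361 - 17 ≡ 25; y = λ·(0 - 25) - 5 ≡ 13. → (25, 13)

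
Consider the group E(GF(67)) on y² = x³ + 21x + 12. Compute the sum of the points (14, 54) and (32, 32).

(14, 54) + (32, 32). λ = (32 - 54)/(32 - 14) ≡ 45/18 mod 67. 18⁻¹ ≡ 41 (mod 67), so λ ≡ 36.
  x = λ² - 14 - 32 = 1296 - 46 ≡ 44; y = λ·(14 - 44) - 54 ≡ 5. → (44, 5)

(44, 5)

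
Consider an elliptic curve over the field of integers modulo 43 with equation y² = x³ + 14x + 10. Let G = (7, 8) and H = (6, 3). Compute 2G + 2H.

First 2G:
Repeated addition: build up to 2G.
2G: tangent at (7, 8): λ = (3·7² + 14)/(2·8) ≡ 32/16. 16⁻¹ ≡ 35 (mod 43), so λ ≡ 32·35 ≡ 2.
  x = λ² - 7 - 7 = 4 - 14 ≡ 33; y = λ·(7 - 33) - 8 ≡ 26. → (33, 26)
2G = (33, 26).
Next 2H:
Repeated addition: build up to 2H.
2H: tangent at (6, 3): λ = (3·6² + 14)/(2·3) ≡ 36/6. 6⁻¹ ≡ 36 (mod 43) since 6·36 = 216 ≡ 1, so λ ≡ 36·36 ≡ 6.
  x = λ² - 6 - 6 = 36 - 12 ≡ 24; y = λ·(6 - 24) - 3 ≡ 18. → (24, 18)
2H = (24, 18).
Finally 2G + 2H:
(33, 26) + (24, 18). λ = (18 - 26)/(24 - 33) ≡ 35/34 mod 43. 34⁻¹ ≡ 19 (mod 43) since 34·19 = 646 ≡ 1, so λ ≡ 20.
  x = λ² - 33 - 24 = 400 - 57 ≡ 42; y = λ·(33 - 42) - 26 ≡ 9. → (42, 9)

(42, 9)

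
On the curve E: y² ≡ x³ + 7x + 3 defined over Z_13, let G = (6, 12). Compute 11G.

Repeated addition: build up to 11G.
2G: tangent at (6, 12): λ = (3·6² + 7)/(2·12) ≡ 11/11. 11⁻¹ ≡ 6 (mod 13), so λ ≡ 11·6 ≡ 1.
  x = λ² - 6 - 6 = 1 - 12 ≡ 2; y = λ·(6 - 2) - 12 ≡ 5. → (2, 5)
3G: (2, 5) + (6, 12). λ = (12 - 5)/(6 - 2) ≡ 7/4 mod 13. 4⁻¹ ≡ 10 (mod 13), so λ ≡ 5.
  x = λ² - 2 - 6 = 25 - 8 ≡ 4; y = λ·(2 - 4) - 5 ≡ 11. → (4, 11)
4G: (4, 11) + (6, 12). λ = (12 - 11)/(6 - 4) ≡ 1/2 mod 13. 2⁻¹ ≡ 7 (mod 13) since 2·7 = 14 ≡ 1, so λ ≡ 7.
  x = λ² - 4 - 6 = 49 - 10 ≡ 0; y = λ·(4 - 0) - 11 ≡ 4. → (0, 4)
5G: (0, 4) + (6, 12). λ = (12 - 4)/(6 - 0) ≡ 8/6 mod 13. 6⁻¹ ≡ 11 (mod 13), so λ ≡ 10.
  x = λ² - 0 - 6 = 100 - 6 ≡ 3; y = λ·(0 - 3) - 4 ≡ 5. → (3, 5)
6G: (3, 5) + (6, 12). λ = (12 - 5)/(6 - 3) ≡ 7/3 mod 13. 3⁻¹ ≡ 9 (mod 13), so λ ≡ 11.
  x = λ² - 3 - 6 = 121 - 9 ≡ 8; y = λ·(3 - 8) - 5 ≡ 5. → (8, 5)
7G: (8, 5) + (6, 12). λ = (12 - 5)/(6 - 8) ≡ 7/11 mod 13. 11⁻¹ ≡ 6 (mod 13) since 11·6 = 66 ≡ 1, so λ ≡ 3.
  x = λ² - 8 - 6 = 9 - 14 ≡ 8; y = λ·(8 - 8) - 5 ≡ 8. → (8, 8)
8G: (8, 8) + (6, 12). λ = (12 - 8)/(6 - 8) ≡ 4/11 mod 13. 11⁻¹ ≡ 6 (mod 13) since 11·6 = 66 ≡ 1, so λ ≡ 11.
  x = λ² - 8 - 6 = 121 - 14 ≡ 3; y = λ·(8 - 3) - 8 ≡ 8. → (3, 8)
9G: (3, 8) + (6, 12). λ = (12 - 8)/(6 - 3) ≡ 4/3 mod 13. 3⁻¹ ≡ 9 (mod 13), so λ ≡ 10.
  x = λ² - 3 - 6 = 100 - 9 ≡ 0; y = λ·(3 - 0) - 8 ≡ 9. → (0, 9)
10G: (0, 9) + (6, 12). λ = (12 - 9)/(6 - 0) ≡ 3/6 mod 13. 6⁻¹ ≡ 11 (mod 13), so λ ≡ 7.
  x = λ² - 0 - 6 = 49 - 6 ≡ 4; y = λ·(0 - 4) - 9 ≡ 2. → (4, 2)
11G: (4, 2) + (6, 12). λ = (12 - 2)/(6 - 4) ≡ 10/2 mod 13. 2⁻¹ ≡ 7 (mod 13), so λ ≡ 5.
  x = λ² - 4 - 6 = 25 - 10 ≡ 2; y = λ·(4 - 2) - 2 ≡ 8. → (2, 8)

(2, 8)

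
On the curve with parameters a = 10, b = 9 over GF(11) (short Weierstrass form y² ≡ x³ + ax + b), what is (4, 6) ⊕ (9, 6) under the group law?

(9, 5)

(4, 6) + (9, 6). λ = (6 - 6)/(9 - 4) ≡ 0/5 mod 11. 5⁻¹ ≡ 9 (mod 11) since 5·9 = 45 ≡ 1, so λ ≡ 0.
  x = λ² - 4 - 9 = 0 - 13 ≡ 9; y = λ·(4 - 9) - 6 ≡ 5. → (9, 5)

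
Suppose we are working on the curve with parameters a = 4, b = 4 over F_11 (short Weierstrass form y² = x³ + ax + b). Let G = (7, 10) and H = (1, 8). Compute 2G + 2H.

First 2G:
Repeated addition: build up to 2G.
2G: tangent at (7, 10): λ = (3·7² + 4)/(2·10) ≡ 8/9. 9⁻¹ ≡ 5 (mod 11), so λ ≡ 8·5 ≡ 7.
  x = λ² - 7 - 7 = 49 - 14 ≡ 2; y = λ·(7 - 2) - 10 ≡ 3. → (2, 3)
2G = (2, 3).
Next 2H:
Repeated addition: build up to 2H.
2H: tangent at (1, 8): λ = (3·1² + 4)/(2·8) ≡ 7/5. 5⁻¹ ≡ 9 (mod 11) since 5·9 = 45 ≡ 1, so λ ≡ 7·9 ≡ 8.
  x = λ² - 1 - 1 = 64 - 2 ≡ 7; y = λ·(1 - 7) - 8 ≡ 10. → (7, 10)
2H = (7, 10).
Finally 2G + 2H:
(2, 3) + (7, 10). λ = (10 - 3)/(7 - 2) ≡ 7/5 mod 11. 5⁻¹ ≡ 9 (mod 11) since 5·9 = 45 ≡ 1, so λ ≡ 8.
  x = λ² - 2 - 7 = 64 - 9 ≡ 0; y = λ·(2 - 0) - 3 ≡ 2. → (0, 2)

(0, 2)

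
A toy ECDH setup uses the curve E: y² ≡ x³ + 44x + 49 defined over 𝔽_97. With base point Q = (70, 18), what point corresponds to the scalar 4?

(24, 31)

Double-and-add on 4 = (100)₂. Start with Q = (70, 18) for the leading 1-bit.
double: tangent at (70, 18): λ = (3·70² + 44)/(2·18) ≡ 0/36. 36⁻¹ ≡ 62 (mod 97), so λ ≡ 0·62 ≡ 0.
  x = λ² - 70 - 70 = 0 - 140 ≡ 54; y = λ·(70 - 54) - 18 ≡ 79. → (54, 79)
double: tangent at (54, 79): λ = (3·54² + 44)/(2·79) ≡ 62/61. 61⁻¹ ≡ 35 (mod 97), so λ ≡ 62·35 ≡ 36.
  x = λ² - 54 - 54 = 1296 - 108 ≡ 24; y = λ·(54 - 24) - 79 ≡ 31. → (24, 31)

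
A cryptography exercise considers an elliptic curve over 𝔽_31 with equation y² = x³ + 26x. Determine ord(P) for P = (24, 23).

8

2P: tangent at (24, 23): λ = (3·24² + 26)/(2·23) ≡ 18/15. 15⁻¹ ≡ 29 (mod 31) since 15·29 = 435 ≡ 1, so λ ≡ 18·29 ≡ 26.
  x = λ² - 24 - 24 = 676 - 48 ≡ 8; y = λ·(24 - 8) - 23 ≡ 21. → (8, 21)
3P: (8, 21) + (24, 23). λ = (23 - 21)/(24 - 8) ≡ 2/16 mod 31. 16⁻¹ ≡ 2 (mod 31), so λ ≡ 4.
  x = λ² - 8 - 24 = 16 - 32 ≡ 15; y = λ·(8 - 15) - 21 ≡ 13. → (15, 13)
4P: (15, 13) + (24, 23). λ = (23 - 13)/(24 - 15) ≡ 10/9 mod 31. 9⁻¹ ≡ 7 (mod 31), so λ ≡ 8.
  x = λ² - 15 - 24 = 64 - 39 ≡ 25; y = λ·(15 - 25) - 13 ≡ 0. → (25, 0)
5P: (25, 0) + (24, 23). λ = (23 - 0)/(24 - 25) ≡ 23/30 mod 31. 30⁻¹ ≡ 30 (mod 31) since 30·30 = 900 ≡ 1, so λ ≡ 8.
  x = λ² - 25 - 24 = 64 - 49 ≡ 15; y = λ·(25 - 15) - 0 ≡ 18. → (15, 18)
6P: (15, 18) + (24, 23). λ = (23 - 18)/(24 - 15) ≡ 5/9 mod 31. 9⁻¹ ≡ 7 (mod 31), so λ ≡ 4.
  x = λ² - 15 - 24 = 16 - 39 ≡ 8; y = λ·(15 - 8) - 18 ≡ 10. → (8, 10)
7P: (8, 10) + (24, 23). λ = (23 - 10)/(24 - 8) ≡ 13/16 mod 31. 16⁻¹ ≡ 2 (mod 31), so λ ≡ 26.
  x = λ² - 8 - 24 = 676 - 32 ≡ 24; y = λ·(8 - 24) - 10 ≡ 8. → (24, 8)
8P: (24, 8) + (24, 23): same x and y₁ ≡ -y₂, so the sum is 𝒪.
8P = 𝒪, so the order is 8.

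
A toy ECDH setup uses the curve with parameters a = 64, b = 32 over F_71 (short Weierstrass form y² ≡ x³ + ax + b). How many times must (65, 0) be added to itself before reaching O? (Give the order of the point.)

2P: (65, 0) + (65, 0): same x and y₁ ≡ -y₂, so the sum is O.
2P = O, so the order is 2.

2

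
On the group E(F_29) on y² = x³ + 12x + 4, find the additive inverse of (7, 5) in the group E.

-(7, 5) = (7, -5 mod 29) = (7, 24).

(7, 24)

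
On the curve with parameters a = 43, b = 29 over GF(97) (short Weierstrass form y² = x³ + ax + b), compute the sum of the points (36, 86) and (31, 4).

(36, 86) + (31, 4). λ = (4 - 86)/(31 - 36) ≡ 15/92 mod 97. 92⁻¹ ≡ 58 (mod 97) since 92·58 = 5336 ≡ 1, so λ ≡ 94.
  x = λ² - 36 - 31 = 8836 - 67 ≡ 39; y = λ·(36 - 39) - 86 ≡ 20. → (39, 20)

(39, 20)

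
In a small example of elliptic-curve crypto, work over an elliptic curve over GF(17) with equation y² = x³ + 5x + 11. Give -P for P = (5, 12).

-(5, 12) = (5, -12 mod 17) = (5, 5).

(5, 5)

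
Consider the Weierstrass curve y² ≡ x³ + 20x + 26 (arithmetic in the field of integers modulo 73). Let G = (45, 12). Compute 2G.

tangent at (45, 12): λ = (3·45² + 20)/(2·12) ≡ 36/24. 24⁻¹ ≡ 70 (mod 73), so λ ≡ 36·70 ≡ 38.
  x = λ² - 45 - 45 = 1444 - 90 ≡ 40; y = λ·(45 - 40) - 12 ≡ 32. → (40, 32)

(40, 32)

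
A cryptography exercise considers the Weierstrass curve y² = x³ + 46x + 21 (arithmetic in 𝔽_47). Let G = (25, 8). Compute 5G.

Double-and-add on 5 = (101)₂. Start with G = (25, 8) for the leading 1-bit.
double: tangent at (25, 8): λ = (3·25² + 46)/(2·8) ≡ 41/16. 16⁻¹ ≡ 3 (mod 47) since 16·3 = 48 ≡ 1, so λ ≡ 41·3 ≡ 29.
  x = λ² - 25 - 25 = 841 - 50 ≡ 39; y = λ·(25 - 39) - 8 ≡ 9. → (39, 9)
double: tangent at (39, 9): λ = (3·39² + 46)/(2·9) ≡ 3/18. 18⁻¹ ≡ 34 (mod 47), so λ ≡ 3·34 ≡ 8.
  x = λ² - 39 - 39 = 64 - 78 ≡ 33; y = λ·(39 - 33) - 9 ≡ 39. → (33, 39)
add G: (33, 39) + (25, 8). λ = (8 - 39)/(25 - 33) ≡ 16/39 mod 47. 39⁻¹ ≡ 41 (mod 47) since 39·41 = 1599 ≡ 1, so λ ≡ 45.
  x = λ² - 33 - 25 = 2025 - 58 ≡ 40; y = λ·(33 - 40) - 39 ≡ 22. → (40, 22)

(40, 22)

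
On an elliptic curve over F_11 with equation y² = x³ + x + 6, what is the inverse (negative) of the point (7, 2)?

(7, 9)

-(7, 2) = (7, -2 mod 11) = (7, 9).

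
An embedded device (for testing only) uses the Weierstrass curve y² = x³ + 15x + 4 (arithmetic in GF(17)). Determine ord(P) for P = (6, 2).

2P: tangent at (6, 2): λ = (3·6² + 15)/(2·2) ≡ 4/4. 4⁻¹ ≡ 13 (mod 17) since 4·13 = 52 ≡ 1, so λ ≡ 4·13 ≡ 1.
  x = λ² - 6 - 6 = 1 - 12 ≡ 6; y = λ·(6 - 6) - 2 ≡ 15. → (6, 15)
3P: (6, 15) + (6, 2): same x and y₁ ≡ -y₂, so the sum is O.
3P = O, so the order is 3.

3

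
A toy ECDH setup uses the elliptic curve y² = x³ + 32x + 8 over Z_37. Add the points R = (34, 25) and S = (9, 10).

(34, 25) + (9, 10). λ = (10 - 25)/(9 - 34) ≡ 22/12 mod 37. 12⁻¹ ≡ 34 (mod 37), so λ ≡ 8.
  x = λ² - 34 - 9 = 64 - 43 ≡ 21; y = λ·(34 - 21) - 25 ≡ 5. → (21, 5)

(21, 5)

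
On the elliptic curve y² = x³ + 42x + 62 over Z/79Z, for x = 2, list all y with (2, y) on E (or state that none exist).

none

x³ + 42x + 62 = 154 ≡ 75 (mod 79).
75 is a non-residue mod 79; no y exists.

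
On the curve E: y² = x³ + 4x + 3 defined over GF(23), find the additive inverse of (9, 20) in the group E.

(9, 3)

-(9, 20) = (9, -20 mod 23) = (9, 3).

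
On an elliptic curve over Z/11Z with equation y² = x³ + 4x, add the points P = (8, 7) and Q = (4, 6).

(8, 7) + (4, 6). λ = (6 - 7)/(4 - 8) ≡ 10/7 mod 11. 7⁻¹ ≡ 8 (mod 11) since 7·8 = 56 ≡ 1, so λ ≡ 3.
  x = λ² - 8 - 4 = 9 - 12 ≡ 8; y = λ·(8 - 8) - 7 ≡ 4. → (8, 4)

(8, 4)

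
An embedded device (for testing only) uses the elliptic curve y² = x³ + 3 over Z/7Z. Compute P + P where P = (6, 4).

(4, 2)

tangent at (6, 4): λ = (3·6² + 0)/(2·4) ≡ 3/1. 1⁻¹ ≡ 1 (mod 7), so λ ≡ 3·1 ≡ 3.
  x = λ² - 6 - 6 = 9 - 12 ≡ 4; y = λ·(6 - 4) - 4 ≡ 2. → (4, 2)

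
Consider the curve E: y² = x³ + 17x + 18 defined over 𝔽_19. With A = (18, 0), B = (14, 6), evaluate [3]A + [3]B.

(1, 6)

First 3A:
Repeated addition: build up to 3A.
2A: (18, 0) + (18, 0): same x and y₁ ≡ -y₂, so the sum is O.
3A: O + (18, 0) = (18, 0) (identity).
3A = (18, 0).
Next 3B:
Repeated addition: build up to 3B.
2B: tangent at (14, 6): λ = (3·14² + 17)/(2·6) ≡ 16/12. 12⁻¹ ≡ 8 (mod 19) since 12·8 = 96 ≡ 1, so λ ≡ 16·8 ≡ 14.
  x = λ² - 14 - 14 = 196 - 28 ≡ 16; y = λ·(14 - 16) - 6 ≡ 4. → (16, 4)
3B: (16, 4) + (14, 6). λ = (6 - 4)/(14 - 16) ≡ 2/17 mod 19. 17⁻¹ ≡ 9 (mod 19), so λ ≡ 18.
  x = λ² - 16 - 14 = 324 - 30 ≡ 9; y = λ·(16 - 9) - 4 ≡ 8. → (9, 8)
3B = (9, 8).
Finally 3A + 3B:
(18, 0) + (9, 8). λ = (8 - 0)/(9 - 18) ≡ 8/10 mod 19. 10⁻¹ ≡ 2 (mod 19), so λ ≡ 16.
  x = λ² - 18 - 9 = 256 - 27 ≡ 1; y = λ·(18 - 1) - 0 ≡ 6. → (1, 6)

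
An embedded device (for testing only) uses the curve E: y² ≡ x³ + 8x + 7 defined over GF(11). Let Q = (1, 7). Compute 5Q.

Double-and-add on 5 = (101)₂. Start with Q = (1, 7) for the leading 1-bit.
double: tangent at (1, 7): λ = (3·1² + 8)/(2·7) ≡ 0/3. 3⁻¹ ≡ 4 (mod 11), so λ ≡ 0·4 ≡ 0.
  x = λ² - 1 - 1 = 0 - 2 ≡ 9; y = λ·(1 - 9) - 7 ≡ 4. → (9, 4)
double: tangent at (9, 4): λ = (3·9² + 8)/(2·4) ≡ 9/8. 8⁻¹ ≡ 7 (mod 11) since 8·7 = 56 ≡ 1, so λ ≡ 9·7 ≡ 8.
  x = λ² - 9 - 9 = 64 - 18 ≡ 2; y = λ·(9 - 2) - 4 ≡ 8. → (2, 8)
add Q: (2, 8) + (1, 7). λ = (7 - 8)/(1 - 2) ≡ 10/10 mod 11. 10⁻¹ ≡ 10 (mod 11), so λ ≡ 1.
  x = λ² - 2 - 1 = 1 - 3 ≡ 9; y = λ·(2 - 9) - 8 ≡ 7. → (9, 7)

(9, 7)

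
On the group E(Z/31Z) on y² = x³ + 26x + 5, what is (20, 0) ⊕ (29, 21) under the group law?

(20, 0) + (29, 21). λ = (21 - 0)/(29 - 20) ≡ 21/9 mod 31. 9⁻¹ ≡ 7 (mod 31), so λ ≡ 23.
  x = λ² - 20 - 29 = 529 - 49 ≡ 15; y = λ·(20 - 15) - 0 ≡ 22. → (15, 22)

(15, 22)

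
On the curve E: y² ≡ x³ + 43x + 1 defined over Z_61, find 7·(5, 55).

Write Q = (5, 55).
Repeated addition: build up to 7Q.
2Q: tangent at (5, 55): λ = (3·5² + 43)/(2·55) ≡ 57/49. 49⁻¹ ≡ 5 (mod 61) since 49·5 = 245 ≡ 1, so λ ≡ 57·5 ≡ 41.
  x = λ² - 5 - 5 = 1681 - 10 ≡ 24; y = λ·(5 - 24) - 55 ≡ 20. → (24, 20)
3Q: (24, 20) + (5, 55). λ = (55 - 20)/(5 - 24) ≡ 35/42 mod 61. 42⁻¹ ≡ 16 (mod 61), so λ ≡ 11.
  x = λ² - 24 - 5 = 121 - 29 ≡ 31; y = λ·(24 - 31) - 20 ≡ 25. → (31, 25)
4Q: (31, 25) + (5, 55). λ = (55 - 25)/(5 - 31) ≡ 30/35 mod 61. 35⁻¹ ≡ 7 (mod 61) since 35·7 = 245 ≡ 1, so λ ≡ 27.
  x = λ² - 31 - 5 = 729 - 36 ≡ 22; y = λ·(31 - 22) - 25 ≡ 35. → (22, 35)
5Q: (22, 35) + (5, 55). λ = (55 - 35)/(5 - 22) ≡ 20/44 mod 61. 44⁻¹ ≡ 43 (mod 61), so λ ≡ 6.
  x = λ² - 22 - 5 = 36 - 27 ≡ 9; y = λ·(22 - 9) - 35 ≡ 43. → (9, 43)
6Q: (9, 43) + (5, 55). λ = (55 - 43)/(5 - 9) ≡ 12/57 mod 61. 57⁻¹ ≡ 15 (mod 61) since 57·15 = 855 ≡ 1, so λ ≡ 58.
  x = λ² - 9 - 5 = 3364 - 14 ≡ 56; y = λ·(9 - 56) - 43 ≡ 37. → (56, 37)
7Q: (56, 37) + (5, 55). λ = (55 - 37)/(5 - 56) ≡ 18/10 mod 61. 10⁻¹ ≡ 55 (mod 61) since 10·55 = 550 ≡ 1, so λ ≡ 14.
  x = λ² - 56 - 5 = 196 - 61 ≡ 13; y = λ·(56 - 13) - 37 ≡ 16. → (13, 16)

(13, 16)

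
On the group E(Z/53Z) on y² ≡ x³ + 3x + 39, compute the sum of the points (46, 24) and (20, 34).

(16, 46)

(46, 24) + (20, 34). λ = (34 - 24)/(20 - 46) ≡ 10/27 mod 53. 27⁻¹ ≡ 2 (mod 53), so λ ≡ 20.
  x = λ² - 46 - 20 = 400 - 66 ≡ 16; y = λ·(46 - 16) - 24 ≡ 46. → (16, 46)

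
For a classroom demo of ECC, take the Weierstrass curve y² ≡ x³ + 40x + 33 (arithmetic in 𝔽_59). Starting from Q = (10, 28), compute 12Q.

Repeated addition: build up to 12Q.
2Q: tangent at (10, 28): λ = (3·10² + 40)/(2·28) ≡ 45/56. 56⁻¹ ≡ 39 (mod 59), so λ ≡ 45·39 ≡ 44.
  x = λ² - 10 - 10 = 1936 - 20 ≡ 28; y = λ·(10 - 28) - 28 ≡ 6. → (28, 6)
3Q: (28, 6) + (10, 28). λ = (28 - 6)/(10 - 28) ≡ 22/41 mod 59. 41⁻¹ ≡ 36 (mod 59), so λ ≡ 25.
  x = λ² - 28 - 10 = 625 - 38 ≡ 56; y = λ·(28 - 56) - 6 ≡ 2. → (56, 2)
4Q: (56, 2) + (10, 28). λ = (28 - 2)/(10 - 56) ≡ 26/13 mod 59. 13⁻¹ ≡ 50 (mod 59), so λ ≡ 2.
  x = λ² - 56 - 10 = 4 - 66 ≡ 56; y = λ·(56 - 56) - 2 ≡ 57. → (56, 57)
5Q: (56, 57) + (10, 28). λ = (28 - 57)/(10 - 56) ≡ 30/13 mod 59. 13⁻¹ ≡ 50 (mod 59), so λ ≡ 25.
  x = λ² - 56 - 10 = 625 - 66 ≡ 28; y = λ·(56 - 28) - 57 ≡ 53. → (28, 53)
6Q: (28, 53) + (10, 28). λ = (28 - 53)/(10 - 28) ≡ 34/41 mod 59. 41⁻¹ ≡ 36 (mod 59), so λ ≡ 44.
  x = λ² - 28 - 10 = 1936 - 38 ≡ 10; y = λ·(28 - 10) - 53 ≡ 31. → (10, 31)
7Q: (10, 31) + (10, 28): same x and y₁ ≡ -y₂, so the sum is O.
8Q: O + (10, 28) = (10, 28) (identity).
9Q: tangent at (10, 28): λ = (3·10² + 40)/(2·28) ≡ 45/56. 56⁻¹ ≡ 39 (mod 59) since 56·39 = 2184 ≡ 1, so λ ≡ 45·39 ≡ 44.
  x = λ² - 10 - 10 = 1936 - 20 ≡ 28; y = λ·(10 - 28) - 28 ≡ 6. → (28, 6)
10Q: (28, 6) + (10, 28). λ = (28 - 6)/(10 - 28) ≡ 22/41 mod 59. 41⁻¹ ≡ 36 (mod 59) since 41·36 = 1476 ≡ 1, so λ ≡ 25.
  x = λ² - 28 - 10 = 625 - 38 ≡ 56; y = λ·(28 - 56) - 6 ≡ 2. → (56, 2)
11Q: (56, 2) + (10, 28). λ = (28 - 2)/(10 - 56) ≡ 26/13 mod 59. 13⁻¹ ≡ 50 (mod 59), so λ ≡ 2.
  x = λ² - 56 - 10 = 4 - 66 ≡ 56; y = λ·(56 - 56) - 2 ≡ 57. → (56, 57)
12Q: (56, 57) + (10, 28). λ = (28 - 57)/(10 - 56) ≡ 30/13 mod 59. 13⁻¹ ≡ 50 (mod 59), so λ ≡ 25.
  x = λ² - 56 - 10 = 625 - 66 ≡ 28; y = λ·(56 - 28) - 57 ≡ 53. → (28, 53)

(28, 53)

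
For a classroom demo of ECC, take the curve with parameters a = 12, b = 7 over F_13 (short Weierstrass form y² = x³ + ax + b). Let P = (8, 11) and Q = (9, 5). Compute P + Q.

(6, 3)

(8, 11) + (9, 5). λ = (5 - 11)/(9 - 8) ≡ 7/1 mod 13. 1⁻¹ ≡ 1 (mod 13) since 1·1 = 1 ≡ 1, so λ ≡ 7.
  x = λ² - 8 - 9 = 49 - 17 ≡ 6; y = λ·(8 - 6) - 11 ≡ 3. → (6, 3)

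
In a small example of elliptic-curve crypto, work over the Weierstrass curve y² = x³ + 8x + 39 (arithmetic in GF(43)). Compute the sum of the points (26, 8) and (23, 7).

(26, 8) + (23, 7). λ = (7 - 8)/(23 - 26) ≡ 42/40 mod 43. 40⁻¹ ≡ 14 (mod 43) since 40·14 = 560 ≡ 1, so λ ≡ 29.
  x = λ² - 26 - 23 = 841 - 49 ≡ 18; y = λ·(26 - 18) - 8 ≡ 9. → (18, 9)

(18, 9)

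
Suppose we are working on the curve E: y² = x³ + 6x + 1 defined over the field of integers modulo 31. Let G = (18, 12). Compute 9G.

Repeated addition: build up to 9G.
2G: tangent at (18, 12): λ = (3·18² + 6)/(2·12) ≡ 17/24. 24⁻¹ ≡ 22 (mod 31), so λ ≡ 17·22 ≡ 2.
  x = λ² - 18 - 18 = 4 - 36 ≡ 30; y = λ·(18 - 30) - 12 ≡ 26. → (30, 26)
3G: (30, 26) + (18, 12). λ = (12 - 26)/(18 - 30) ≡ 17/19 mod 31. 19⁻¹ ≡ 18 (mod 31) since 19·18 = 342 ≡ 1, so λ ≡ 27.
  x = λ² - 30 - 18 = 729 - 48 ≡ 30; y = λ·(30 - 30) - 26 ≡ 5. → (30, 5)
4G: (30, 5) + (18, 12). λ = (12 - 5)/(18 - 30) ≡ 7/19 mod 31. 19⁻¹ ≡ 18 (mod 31), so λ ≡ 2.
  x = λ² - 30 - 18 = 4 - 48 ≡ 18; y = λ·(30 - 18) - 5 ≡ 19. → (18, 19)
5G: (18, 19) + (18, 12): same x and y₁ ≡ -y₂, so the sum is 𝒪.
6G: 𝒪 + (18, 12) = (18, 12) (identity).
7G: tangent at (18, 12): λ = (3·18² + 6)/(2·12) ≡ 17/24. 24⁻¹ ≡ 22 (mod 31) since 24·22 = 528 ≡ 1, so λ ≡ 17·22 ≡ 2.
  x = λ² - 18 - 18 = 4 - 36 ≡ 30; y = λ·(18 - 30) - 12 ≡ 26. → (30, 26)
8G: (30, 26) + (18, 12). λ = (12 - 26)/(18 - 30) ≡ 17/19 mod 31. 19⁻¹ ≡ 18 (mod 31) since 19·18 = 342 ≡ 1, so λ ≡ 27.
  x = λ² - 30 - 18 = 729 - 48 ≡ 30; y = λ·(30 - 30) - 26 ≡ 5. → (30, 5)
9G: (30, 5) + (18, 12). λ = (12 - 5)/(18 - 30) ≡ 7/19 mod 31. 19⁻¹ ≡ 18 (mod 31), so λ ≡ 2.
  x = λ² - 30 - 18 = 4 - 48 ≡ 18; y = λ·(30 - 18) - 5 ≡ 19. → (18, 19)

(18, 19)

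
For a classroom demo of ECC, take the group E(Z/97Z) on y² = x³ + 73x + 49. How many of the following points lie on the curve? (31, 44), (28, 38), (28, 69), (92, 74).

3

(31, 44): 44² ≡ 93, rhs ≡ 93 → on.
(28, 38): 38² ≡ 86, rhs ≡ 86 → on.
(28, 69): 69² ≡ 8, rhs ≡ 86 → off.
(92, 74): 74² ≡ 44, rhs ≡ 44 → on.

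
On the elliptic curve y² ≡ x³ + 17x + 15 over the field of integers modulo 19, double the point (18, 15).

(13, 1)

tangent at (18, 15): λ = (3·18² + 17)/(2·15) ≡ 1/11. 11⁻¹ ≡ 7 (mod 19), so λ ≡ 1·7 ≡ 7.
  x = λ² - 18 - 18 = 49 - 36 ≡ 13; y = λ·(18 - 13) - 15 ≡ 1. → (13, 1)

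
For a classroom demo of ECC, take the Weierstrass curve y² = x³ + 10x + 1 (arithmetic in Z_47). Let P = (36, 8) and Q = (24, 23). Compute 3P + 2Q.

(22, 24)

First 3P:
Repeated addition: build up to 3P.
2P: tangent at (36, 8): λ = (3·36² + 10)/(2·8) ≡ 44/16. 16⁻¹ ≡ 3 (mod 47), so λ ≡ 44·3 ≡ 38.
  x = λ² - 36 - 36 = 1444 - 72 ≡ 9; y = λ·(36 - 9) - 8 ≡ 31. → (9, 31)
3P: (9, 31) + (36, 8). λ = (8 - 31)/(36 - 9) ≡ 24/27 mod 47. 27⁻¹ ≡ 7 (mod 47) since 27·7 = 189 ≡ 1, so λ ≡ 27.
  x = λ² - 9 - 36 = 729 - 45 ≡ 26; y = λ·(9 - 26) - 31 ≡ 27. → (26, 27)
3P = (26, 27).
Next 2Q:
Repeated addition: build up to 2Q.
2Q: tangent at (24, 23): λ = (3·24² + 10)/(2·23) ≡ 46/46. 46⁻¹ ≡ 46 (mod 47), so λ ≡ 46·46 ≡ 1.
  x = λ² - 24 - 24 = 1 - 48 ≡ 0; y = λ·(24 - 0) - 23 ≡ 1. → (0, 1)
2Q = (0, 1).
Finally 3P + 2Q:
(26, 27) + (0, 1). λ = (1 - 27)/(0 - 26) ≡ 21/21 mod 47. 21⁻¹ ≡ 9 (mod 47) since 21·9 = 189 ≡ 1, so λ ≡ 1.
  x = λ² - 26 - 0 = 1 - 26 ≡ 22; y = λ·(26 - 22) - 27 ≡ 24. → (22, 24)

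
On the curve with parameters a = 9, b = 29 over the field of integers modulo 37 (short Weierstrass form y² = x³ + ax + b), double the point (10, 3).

(33, 15)

tangent at (10, 3): λ = (3·10² + 9)/(2·3) ≡ 13/6. 6⁻¹ ≡ 31 (mod 37), so λ ≡ 13·31 ≡ 33.
  x = λ² - 10 - 10 = 1089 - 20 ≡ 33; y = λ·(10 - 33) - 3 ≡ 15. → (33, 15)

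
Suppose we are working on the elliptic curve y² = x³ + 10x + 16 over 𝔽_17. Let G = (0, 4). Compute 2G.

tangent at (0, 4): λ = (3·0² + 10)/(2·4) ≡ 10/8. 8⁻¹ ≡ 15 (mod 17), so λ ≡ 10·15 ≡ 14.
  x = λ² - 0 - 0 = 196 - 0 ≡ 9; y = λ·(0 - 9) - 4 ≡ 6. → (9, 6)

(9, 6)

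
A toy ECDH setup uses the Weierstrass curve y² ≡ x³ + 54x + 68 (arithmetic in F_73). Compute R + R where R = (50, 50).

(62, 48)

tangent at (50, 50): λ = (3·50² + 54)/(2·50) ≡ 35/27. 27⁻¹ ≡ 46 (mod 73) since 27·46 = 1242 ≡ 1, so λ ≡ 35·46 ≡ 4.
  x = λ² - 50 - 50 = 16 - 100 ≡ 62; y = λ·(50 - 62) - 50 ≡ 48. → (62, 48)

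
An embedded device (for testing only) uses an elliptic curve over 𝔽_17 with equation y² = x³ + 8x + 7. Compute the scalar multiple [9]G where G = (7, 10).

Repeated addition: build up to 9G.
2G: tangent at (7, 10): λ = (3·7² + 8)/(2·10) ≡ 2/3. 3⁻¹ ≡ 6 (mod 17) since 3·6 = 18 ≡ 1, so λ ≡ 2·6 ≡ 12.
  x = λ² - 7 - 7 = 144 - 14 ≡ 11; y = λ·(7 - 11) - 10 ≡ 10. → (11, 10)
3G: (11, 10) + (7, 10). λ = (10 - 10)/(7 - 11) ≡ 0/13 mod 17. 13⁻¹ ≡ 4 (mod 17) since 13·4 = 52 ≡ 1, so λ ≡ 0.
  x = λ² - 11 - 7 = 0 - 18 ≡ 16; y = λ·(11 - 16) - 10 ≡ 7. → (16, 7)
4G: (16, 7) + (7, 10). λ = (10 - 7)/(7 - 16) ≡ 3/8 mod 17. 8⁻¹ ≡ 15 (mod 17) since 8·15 = 120 ≡ 1, so λ ≡ 11.
  x = λ² - 16 - 7 = 121 - 23 ≡ 13; y = λ·(16 - 13) - 7 ≡ 9. → (13, 9)
5G: (13, 9) + (7, 10). λ = (10 - 9)/(7 - 13) ≡ 1/11 mod 17. 11⁻¹ ≡ 14 (mod 17), so λ ≡ 14.
  x = λ² - 13 - 7 = 196 - 20 ≡ 6; y = λ·(13 - 6) - 9 ≡ 4. → (6, 4)
6G: (6, 4) + (7, 10). λ = (10 - 4)/(7 - 6) ≡ 6/1 mod 17. 1⁻¹ ≡ 1 (mod 17), so λ ≡ 6.
  x = λ² - 6 - 7 = 36 - 13 ≡ 6; y = λ·(6 - 6) - 4 ≡ 13. → (6, 13)
7G: (6, 13) + (7, 10). λ = (10 - 13)/(7 - 6) ≡ 14/1 mod 17. 1⁻¹ ≡ 1 (mod 17), so λ ≡ 14.
  x = λ² - 6 - 7 = 196 - 13 ≡ 13; y = λ·(6 - 13) - 13 ≡ 8. → (13, 8)
8G: (13, 8) + (7, 10). λ = (10 - 8)/(7 - 13) ≡ 2/11 mod 17. 11⁻¹ ≡ 14 (mod 17), so λ ≡ 11.
  x = λ² - 13 - 7 = 121 - 20 ≡ 16; y = λ·(13 - 16) - 8 ≡ 10. → (16, 10)
9G: (16, 10) + (7, 10). λ = (10 - 10)/(7 - 16) ≡ 0/8 mod 17. 8⁻¹ ≡ 15 (mod 17) since 8·15 = 120 ≡ 1, so λ ≡ 0.
  x = λ² - 16 - 7 = 0 - 23 ≡ 11; y = λ·(16 - 11) - 10 ≡ 7. → (11, 7)

(11, 7)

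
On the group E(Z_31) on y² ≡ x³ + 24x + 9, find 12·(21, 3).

Write P = (21, 3).
Double-and-add on 12 = (1100)₂. Start with P = (21, 3) for the leading 1-bit.
double: tangent at (21, 3): λ = (3·21² + 24)/(2·3) ≡ 14/6. 6⁻¹ ≡ 26 (mod 31) since 6·26 = 156 ≡ 1, so λ ≡ 14·26 ≡ 23.
  x = λ² - 21 - 21 = 529 - 42 ≡ 22; y = λ·(21 - 22) - 3 ≡ 5. → (22, 5)
add P: (22, 5) + (21, 3). λ = (3 - 5)/(21 - 22) ≡ 29/30 mod 31. 30⁻¹ ≡ 30 (mod 31), so λ ≡ 2.
  x = λ² - 22 - 21 = 4 - 43 ≡ 23; y = λ·(22 - 23) - 5 ≡ 24. → (23, 24)
double: tangent at (23, 24): λ = (3·23² + 24)/(2·24) ≡ 30/17. 17⁻¹ ≡ 11 (mod 31), so λ ≡ 30·11 ≡ 20.
  x = λ² - 23 - 23 = 400 - 46 ≡ 13; y = λ·(23 - 13) - 24 ≡ 21. → (13, 21)
double: tangent at (13, 21): λ = (3·13² + 24)/(2·21) ≡ 4/11. 11⁻¹ ≡ 17 (mod 31), so λ ≡ 4·17 ≡ 6.
  x = λ² - 13 - 13 = 36 - 26 ≡ 10; y = λ·(13 - 10) - 21 ≡ 28. → (10, 28)

(10, 28)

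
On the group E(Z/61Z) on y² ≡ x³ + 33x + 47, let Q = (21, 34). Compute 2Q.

(23, 23)

tangent at (21, 34): λ = (3·21² + 33)/(2·34) ≡ 14/7. 7⁻¹ ≡ 35 (mod 61), so λ ≡ 14·35 ≡ 2.
  x = λ² - 21 - 21 = 4 - 42 ≡ 23; y = λ·(21 - 23) - 34 ≡ 23. → (23, 23)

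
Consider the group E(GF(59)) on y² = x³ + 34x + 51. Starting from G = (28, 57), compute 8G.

(45, 28)

Double-and-add on 8 = (1000)₂. Start with G = (28, 57) for the leading 1-bit.
double: tangent at (28, 57): λ = (3·28² + 34)/(2·57) ≡ 26/55. 55⁻¹ ≡ 44 (mod 59) since 55·44 = 2420 ≡ 1, so λ ≡ 26·44 ≡ 23.
  x = λ² - 28 - 28 = 529 - 56 ≡ 1; y = λ·(28 - 1) - 57 ≡ 33. → (1, 33)
double: tangent at (1, 33): λ = (3·1² + 34)/(2·33) ≡ 37/7. 7⁻¹ ≡ 17 (mod 59) since 7·17 = 119 ≡ 1, so λ ≡ 37·17 ≡ 39.
  x = λ² - 1 - 1 = 1521 - 2 ≡ 44; y = λ·(1 - 44) - 33 ≡ 1. → (44, 1)
double: tangent at (44, 1): λ = (3·44² + 34)/(2·1) ≡ 1/2. 2⁻¹ ≡ 30 (mod 59), so λ ≡ 1·30 ≡ 30.
  x = λ² - 44 - 44 = 900 - 88 ≡ 45; y = λ·(44 - 45) - 1 ≡ 28. → (45, 28)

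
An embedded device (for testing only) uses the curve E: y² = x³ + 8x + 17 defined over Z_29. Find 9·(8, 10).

(9, 21)

Write P = (8, 10).
Double-and-add on 9 = (1001)₂. Start with P = (8, 10) for the leading 1-bit.
double: tangent at (8, 10): λ = (3·8² + 8)/(2·10) ≡ 26/20. 20⁻¹ ≡ 16 (mod 29), so λ ≡ 26·16 ≡ 10.
  x = λ² - 8 - 8 = 100 - 16 ≡ 26; y = λ·(8 - 26) - 10 ≡ 13. → (26, 13)
double: tangent at (26, 13): λ = (3·26² + 8)/(2·13) ≡ 6/26. 26⁻¹ ≡ 19 (mod 29), so λ ≡ 6·19 ≡ 27.
  x = λ² - 26 - 26 = 729 - 52 ≡ 10; y = λ·(26 - 10) - 13 ≡ 13. → (10, 13)
double: tangent at (10, 13): λ = (3·10² + 8)/(2·13) ≡ 18/26. 26⁻¹ ≡ 19 (mod 29) since 26·19 = 494 ≡ 1, so λ ≡ 18·19 ≡ 23.
  x = λ² - 10 - 10 = 529 - 20 ≡ 16; y = λ·(10 - 16) - 13 ≡ 23. → (16, 23)
add P: (16, 23) + (8, 10). λ = (10 - 23)/(8 - 16) ≡ 16/21 mod 29. 21⁻¹ ≡ 18 (mod 29) since 21·18 = 378 ≡ 1, so λ ≡ 27.
  x = λ² - 16 - 8 = 729 - 24 ≡ 9; y = λ·(16 - 9) - 23 ≡ 21. → (9, 21)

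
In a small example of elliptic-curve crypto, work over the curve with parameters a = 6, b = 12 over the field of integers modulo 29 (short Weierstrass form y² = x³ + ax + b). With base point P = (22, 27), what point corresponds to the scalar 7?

Double-and-add on 7 = (111)₂. Start with P = (22, 27) for the leading 1-bit.
double: tangent at (22, 27): λ = (3·22² + 6)/(2·27) ≡ 8/25. 25⁻¹ ≡ 7 (mod 29) since 25·7 = 175 ≡ 1, so λ ≡ 8·7 ≡ 27.
  x = λ² - 22 - 22 = 729 - 44 ≡ 18; y = λ·(22 - 18) - 27 ≡ 23. → (18, 23)
add P: (18, 23) + (22, 27). λ = (27 - 23)/(22 - 18) ≡ 4/4 mod 29. 4⁻¹ ≡ 22 (mod 29), so λ ≡ 1.
  x = λ² - 18 - 22 = 1 - 40 ≡ 19; y = λ·(18 - 19) - 23 ≡ 5. → (19, 5)
double: tangent at (19, 5): λ = (3·19² + 6)/(2·5) ≡ 16/10. 10⁻¹ ≡ 3 (mod 29) since 10·3 = 30 ≡ 1, so λ ≡ 16·3 ≡ 19.
  x = λ² - 19 - 19 = 361 - 38 ≡ 4; y = λ·(19 - 4) - 5 ≡ 19. → (4, 19)
add P: (4, 19) + (22, 27). λ = (27 - 19)/(22 - 4) ≡ 8/18 mod 29. 18⁻¹ ≡ 21 (mod 29), so λ ≡ 23.
  x = λ² - 4 - 22 = 529 - 26 ≡ 10; y = λ·(4 - 10) - 19 ≡ 17. → (10, 17)

(10, 17)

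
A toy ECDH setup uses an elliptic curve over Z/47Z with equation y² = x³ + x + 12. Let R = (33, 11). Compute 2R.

(29, 32)

tangent at (33, 11): λ = (3·33² + 1)/(2·11) ≡ 25/22. 22⁻¹ ≡ 15 (mod 47), so λ ≡ 25·15 ≡ 46.
  x = λ² - 33 - 33 = 2116 - 66 ≡ 29; y = λ·(33 - 29) - 11 ≡ 32. → (29, 32)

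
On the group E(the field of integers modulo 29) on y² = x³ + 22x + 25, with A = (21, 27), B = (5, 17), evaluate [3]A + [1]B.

(23, 24)

First 3A:
Repeated addition: build up to 3A.
2A: tangent at (21, 27): λ = (3·21² + 22)/(2·27) ≡ 11/25. 25⁻¹ ≡ 7 (mod 29) since 25·7 = 175 ≡ 1, so λ ≡ 11·7 ≡ 19.
  x = λ² - 21 - 21 = 361 - 42 ≡ 0; y = λ·(21 - 0) - 27 ≡ 24. → (0, 24)
3A: (0, 24) + (21, 27). λ = (27 - 24)/(21 - 0) ≡ 3/21 mod 29. 21⁻¹ ≡ 18 (mod 29) since 21·18 = 378 ≡ 1, so λ ≡ 25.
  x = λ² - 0 - 21 = 625 - 21 ≡ 24; y = λ·(0 - 24) - 24 ≡ 14. → (24, 14)
3A = (24, 14).
Finally 3A + B:
(24, 14) + (5, 17). λ = (17 - 14)/(5 - 24) ≡ 3/10 mod 29. 10⁻¹ ≡ 3 (mod 29), so λ ≡ 9.
  x = λ² - 24 - 5 = 81 - 29 ≡ 23; y = λ·(24 - 23) - 14 ≡ 24. → (23, 24)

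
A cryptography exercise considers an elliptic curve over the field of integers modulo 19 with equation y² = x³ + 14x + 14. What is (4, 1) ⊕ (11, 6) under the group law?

(4, 1) + (11, 6). λ = (6 - 1)/(11 - 4) ≡ 5/7 mod 19. 7⁻¹ ≡ 11 (mod 19), so λ ≡ 17.
  x = λ² - 4 - 11 = 289 - 15 ≡ 8; y = λ·(4 - 8) - 1 ≡ 7. → (8, 7)

(8, 7)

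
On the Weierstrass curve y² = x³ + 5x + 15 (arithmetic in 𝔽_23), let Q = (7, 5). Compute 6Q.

(22, 3)

Double-and-add on 6 = (110)₂. Start with Q = (7, 5) for the leading 1-bit.
double: tangent at (7, 5): λ = (3·7² + 5)/(2·5) ≡ 14/10. 10⁻¹ ≡ 7 (mod 23), so λ ≡ 14·7 ≡ 6.
  x = λ² - 7 - 7 = 36 - 14 ≡ 22; y = λ·(7 - 22) - 5 ≡ 20. → (22, 20)
add Q: (22, 20) + (7, 5). λ = (5 - 20)/(7 - 22) ≡ 8/8 mod 23. 8⁻¹ ≡ 3 (mod 23) since 8·3 = 24 ≡ 1, so λ ≡ 1.
  x = λ² - 22 - 7 = 1 - 29 ≡ 18; y = λ·(22 - 18) - 20 ≡ 7. → (18, 7)
double: tangent at (18, 7): λ = (3·18² + 5)/(2·7) ≡ 11/14. 14⁻¹ ≡ 5 (mod 23) since 14·5 = 70 ≡ 1, so λ ≡ 11·5 ≡ 9.
  x = λ² - 18 - 18 = 81 - 36 ≡ 22; y = λ·(18 - 22) - 7 ≡ 3. → (22, 3)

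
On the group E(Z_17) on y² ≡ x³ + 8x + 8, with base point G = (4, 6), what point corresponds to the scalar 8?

Double-and-add on 8 = (1000)₂. Start with G = (4, 6) for the leading 1-bit.
double: tangent at (4, 6): λ = (3·4² + 8)/(2·6) ≡ 5/12. 12⁻¹ ≡ 10 (mod 17), so λ ≡ 5·10 ≡ 16.
  x = λ² - 4 - 4 = 256 - 8 ≡ 10; y = λ·(4 - 10) - 6 ≡ 0. → (10, 0)
double: (10, 0) + (10, 0): same x and y₁ ≡ -y₂, so the sum is 𝒪.
double: 𝒪 + 𝒪 = 𝒪 (identity).

O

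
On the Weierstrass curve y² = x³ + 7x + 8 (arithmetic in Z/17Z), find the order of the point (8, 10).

2P: tangent at (8, 10): λ = (3·8² + 7)/(2·10) ≡ 12/3. 3⁻¹ ≡ 6 (mod 17), so λ ≡ 12·6 ≡ 4.
  x = λ² - 8 - 8 = 16 - 16 ≡ 0; y = λ·(8 - 0) - 10 ≡ 5. → (0, 5)
3P: (0, 5) + (8, 10). λ = (10 - 5)/(8 - 0) ≡ 5/8 mod 17. 8⁻¹ ≡ 15 (mod 17) since 8·15 = 120 ≡ 1, so λ ≡ 7.
  x = λ² - 0 - 8 = 49 - 8 ≡ 7; y = λ·(0 - 7) - 5 ≡ 14. → (7, 14)
4P: (7, 14) + (8, 10). λ = (10 - 14)/(8 - 7) ≡ 13/1 mod 17. 1⁻¹ ≡ 1 (mod 17), so λ ≡ 13.
  x = λ² - 7 - 8 = 169 - 15 ≡ 1; y = λ·(7 - 1) - 14 ≡ 13. → (1, 13)
5P: (1, 13) + (8, 10). λ = (10 - 13)/(8 - 1) ≡ 14/7 mod 17. 7⁻¹ ≡ 5 (mod 17) since 7·5 = 35 ≡ 1, so λ ≡ 2.
  x = λ² - 1 - 8 = 4 - 9 ≡ 12; y = λ·(1 - 12) - 13 ≡ 16. → (12, 16)
6P: (12, 16) + (8, 10). λ = (10 - 16)/(8 - 12) ≡ 11/13 mod 17. 13⁻¹ ≡ 4 (mod 17), so λ ≡ 10.
  x = λ² - 12 - 8 = 100 - 20 ≡ 12; y = λ·(12 - 12) - 16 ≡ 1. → (12, 1)
7P: (12, 1) + (8, 10). λ = (10 - 1)/(8 - 12) ≡ 9/13 mod 17. 13⁻¹ ≡ 4 (mod 17) since 13·4 = 52 ≡ 1, so λ ≡ 2.
  x = λ² - 12 - 8 = 4 - 20 ≡ 1; y = λ·(12 - 1) - 1 ≡ 4. → (1, 4)
8P: (1, 4) + (8, 10). λ = (10 - 4)/(8 - 1) ≡ 6/7 mod 17. 7⁻¹ ≡ 5 (mod 17), so λ ≡ 13.
  x = λ² - 1 - 8 = 169 - 9 ≡ 7; y = λ·(1 - 7) - 4 ≡ 3. → (7, 3)
9P: (7, 3) + (8, 10). λ = (10 - 3)/(8 - 7) ≡ 7/1 mod 17. 1⁻¹ ≡ 1 (mod 17) since 1·1 = 1 ≡ 1, so λ ≡ 7.
  x = λ² - 7 - 8 = 49 - 15 ≡ 0; y = λ·(7 - 0) - 3 ≡ 12. → (0, 12)
10P: (0, 12) + (8, 10). λ = (10 - 12)/(8 - 0) ≡ 15/8 mod 17. 8⁻¹ ≡ 15 (mod 17), so λ ≡ 4.
  x = λ² - 0 - 8 = 16 - 8 ≡ 8; y = λ·(0 - 8) - 12 ≡ 7. → (8, 7)
11P: (8, 7) + (8, 10): same x and y₁ ≡ -y₂, so the sum is O.
11P = O, so the order is 11.

11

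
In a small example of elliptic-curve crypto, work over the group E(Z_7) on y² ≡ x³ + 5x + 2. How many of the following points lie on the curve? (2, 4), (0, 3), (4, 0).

1

(2, 4): 4² ≡ 2, rhs ≡ 6 → off.
(0, 3): 3² ≡ 2, rhs ≡ 2 → on.
(4, 0): 0² ≡ 0, rhs ≡ 2 → off.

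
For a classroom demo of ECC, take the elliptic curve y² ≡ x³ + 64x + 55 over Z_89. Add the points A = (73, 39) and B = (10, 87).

(73, 39) + (10, 87). λ = (87 - 39)/(10 - 73) ≡ 48/26 mod 89. 26⁻¹ ≡ 24 (mod 89) since 26·24 = 624 ≡ 1, so λ ≡ 84.
  x = λ² - 73 - 10 = 7056 - 83 ≡ 31; y = λ·(73 - 31) - 39 ≡ 18. → (31, 18)

(31, 18)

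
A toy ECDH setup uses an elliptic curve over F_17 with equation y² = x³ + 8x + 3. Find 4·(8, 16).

Write P = (8, 16).
Repeated addition: build up to 4P.
2P: tangent at (8, 16): λ = (3·8² + 8)/(2·16) ≡ 13/15. 15⁻¹ ≡ 8 (mod 17) since 15·8 = 120 ≡ 1, so λ ≡ 13·8 ≡ 2.
  x = λ² - 8 - 8 = 4 - 16 ≡ 5; y = λ·(8 - 5) - 16 ≡ 7. → (5, 7)
3P: (5, 7) + (8, 16). λ = (16 - 7)/(8 - 5) ≡ 9/3 mod 17. 3⁻¹ ≡ 6 (mod 17), so λ ≡ 3.
  x = λ² - 5 - 8 = 9 - 13 ≡ 13; y = λ·(5 - 13) - 7 ≡ 3. → (13, 3)
4P: (13, 3) + (8, 16). λ = (16 - 3)/(8 - 13) ≡ 13/12 mod 17. 12⁻¹ ≡ 10 (mod 17) since 12·10 = 120 ≡ 1, so λ ≡ 11.
  x = λ² - 13 - 8 = 121 - 21 ≡ 15; y = λ·(13 - 15) - 3 ≡ 9. → (15, 9)

(15, 9)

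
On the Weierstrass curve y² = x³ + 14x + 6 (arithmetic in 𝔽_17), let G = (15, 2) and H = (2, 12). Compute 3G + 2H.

(8, 1)

First 3G:
Repeated addition: build up to 3G.
2G: tangent at (15, 2): λ = (3·15² + 14)/(2·2) ≡ 9/4. 4⁻¹ ≡ 13 (mod 17), so λ ≡ 9·13 ≡ 15.
  x = λ² - 15 - 15 = 225 - 30 ≡ 8; y = λ·(15 - 8) - 2 ≡ 1. → (8, 1)
3G: (8, 1) + (15, 2). λ = (2 - 1)/(15 - 8) ≡ 1/7 mod 17. 7⁻¹ ≡ 5 (mod 17) since 7·5 = 35 ≡ 1, so λ ≡ 5.
  x = λ² - 8 - 15 = 25 - 23 ≡ 2; y = λ·(8 - 2) - 1 ≡ 12. → (2, 12)
3G = (2, 12).
Next 2H:
Repeated addition: build up to 2H.
2H: tangent at (2, 12): λ = (3·2² + 14)/(2·12) ≡ 9/7. 7⁻¹ ≡ 5 (mod 17) since 7·5 = 35 ≡ 1, so λ ≡ 9·5 ≡ 11.
  x = λ² - 2 - 2 = 121 - 4 ≡ 15; y = λ·(2 - 15) - 12 ≡ 15. → (15, 15)
2H = (15, 15).
Finally 3G + 2H:
(2, 12) + (15, 15). λ = (15 - 12)/(15 - 2) ≡ 3/13 mod 17. 13⁻¹ ≡ 4 (mod 17), so λ ≡ 12.
  x = λ² - 2 - 15 = 144 - 17 ≡ 8; y = λ·(2 - 8) - 12 ≡ 1. → (8, 1)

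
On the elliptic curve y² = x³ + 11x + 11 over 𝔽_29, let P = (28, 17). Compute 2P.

tangent at (28, 17): λ = (3·28² + 11)/(2·17) ≡ 14/5. 5⁻¹ ≡ 6 (mod 29) since 5·6 = 30 ≡ 1, so λ ≡ 14·6 ≡ 26.
  x = λ² - 28 - 28 = 676 - 56 ≡ 11; y = λ·(28 - 11) - 17 ≡ 19. → (11, 19)

(11, 19)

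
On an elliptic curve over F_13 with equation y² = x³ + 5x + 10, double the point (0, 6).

tangent at (0, 6): λ = (3·0² + 5)/(2·6) ≡ 5/12. 12⁻¹ ≡ 12 (mod 13) since 12·12 = 144 ≡ 1, so λ ≡ 5·12 ≡ 8.
  x = λ² - 0 - 0 = 64 - 0 ≡ 12; y = λ·(0 - 12) - 6 ≡ 2. → (12, 2)

(12, 2)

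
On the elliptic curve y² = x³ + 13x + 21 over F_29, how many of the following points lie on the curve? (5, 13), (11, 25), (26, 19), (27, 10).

2

(5, 13): 13² ≡ 24, rhs ≡ 8 → off.
(11, 25): 25² ≡ 16, rhs ≡ 16 → on.
(26, 19): 19² ≡ 13, rhs ≡ 13 → on.
(27, 10): 10² ≡ 13, rhs ≡ 16 → off.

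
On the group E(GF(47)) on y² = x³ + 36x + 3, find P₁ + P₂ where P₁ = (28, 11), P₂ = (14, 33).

(42, 11)

(28, 11) + (14, 33). λ = (33 - 11)/(14 - 28) ≡ 22/33 mod 47. 33⁻¹ ≡ 10 (mod 47) since 33·10 = 330 ≡ 1, so λ ≡ 32.
  x = λ² - 28 - 14 = 1024 - 42 ≡ 42; y = λ·(28 - 42) - 11 ≡ 11. → (42, 11)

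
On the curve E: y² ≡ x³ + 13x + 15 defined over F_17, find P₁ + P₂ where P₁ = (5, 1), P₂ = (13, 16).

(5, 1) + (13, 16). λ = (16 - 1)/(13 - 5) ≡ 15/8 mod 17. 8⁻¹ ≡ 15 (mod 17), so λ ≡ 4.
  x = λ² - 5 - 13 = 16 - 18 ≡ 15; y = λ·(5 - 15) - 1 ≡ 10. → (15, 10)

(15, 10)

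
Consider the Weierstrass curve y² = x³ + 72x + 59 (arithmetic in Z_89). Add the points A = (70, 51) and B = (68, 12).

(42, 50)

(70, 51) + (68, 12). λ = (12 - 51)/(68 - 70) ≡ 50/87 mod 89. 87⁻¹ ≡ 44 (mod 89) since 87·44 = 3828 ≡ 1, so λ ≡ 64.
  x = λ² - 70 - 68 = 4096 - 138 ≡ 42; y = λ·(70 - 42) - 51 ≡ 50. → (42, 50)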